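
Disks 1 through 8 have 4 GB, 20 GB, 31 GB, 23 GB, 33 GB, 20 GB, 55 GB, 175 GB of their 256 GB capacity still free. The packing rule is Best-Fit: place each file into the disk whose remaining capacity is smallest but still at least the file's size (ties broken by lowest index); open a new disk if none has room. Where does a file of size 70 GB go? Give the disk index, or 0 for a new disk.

8

Disks with room: disk 8 (175 GB).
Tightest fit is disk 8 with 175 GB free.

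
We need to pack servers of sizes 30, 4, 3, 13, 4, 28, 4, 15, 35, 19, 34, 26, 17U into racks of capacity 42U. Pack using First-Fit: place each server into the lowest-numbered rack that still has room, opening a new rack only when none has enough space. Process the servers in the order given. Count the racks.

30U → rack 1 (remaining 12U)
4U → rack 1 (remaining 8U)
3U → rack 1 (remaining 5U)
13U → rack 2 (remaining 29U)
4U → rack 1 (remaining 1U)
28U → rack 2 (remaining 1U)
4U → rack 3 (remaining 38U)
15U → rack 3 (remaining 23U)
35U → rack 4 (remaining 7U)
19U → rack 3 (remaining 4U)
34U → rack 5 (remaining 8U)
26U → rack 6 (remaining 16U)
17U → rack 7 (remaining 25U)
Final racks: [30,4,3,4] [13,28] [4,15,19] [35] [34] [26] [17].

7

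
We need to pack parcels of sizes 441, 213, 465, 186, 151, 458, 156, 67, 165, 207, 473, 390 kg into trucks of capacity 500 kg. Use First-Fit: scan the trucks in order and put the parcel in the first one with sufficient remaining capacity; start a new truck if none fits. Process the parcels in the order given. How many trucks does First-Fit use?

truck 1: place 441 kg, 59 kg left
truck 2: place 213 kg, 287 kg left
truck 3: place 465 kg, 35 kg left
truck 2: place 186 kg, 101 kg left
truck 4: place 151 kg, 349 kg left
truck 5: place 458 kg, 42 kg left
truck 4: place 156 kg, 193 kg left
truck 2: place 67 kg, 34 kg left
truck 4: place 165 kg, 28 kg left
truck 6: place 207 kg, 293 kg left
truck 7: place 473 kg, 27 kg left
truck 8: place 390 kg, 110 kg left
Final trucks: [441] [213,186,67] [465] [151,156,165] [458] [207] [473] [390].

8 trucks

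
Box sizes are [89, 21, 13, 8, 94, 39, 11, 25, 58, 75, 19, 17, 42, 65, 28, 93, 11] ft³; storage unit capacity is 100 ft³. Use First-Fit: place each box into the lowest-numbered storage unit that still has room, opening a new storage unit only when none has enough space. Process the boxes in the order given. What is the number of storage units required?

8

Put 89 ft³ in storage unit 1; 11 ft³ remain.
Put 21 ft³ in storage unit 2; 79 ft³ remain.
Put 13 ft³ in storage unit 2; 66 ft³ remain.
Put 8 ft³ in storage unit 1; 3 ft³ remain.
Put 94 ft³ in storage unit 3; 6 ft³ remain.
Put 39 ft³ in storage unit 2; 27 ft³ remain.
Put 11 ft³ in storage unit 2; 16 ft³ remain.
Put 25 ft³ in storage unit 4; 75 ft³ remain.
Put 58 ft³ in storage unit 4; 17 ft³ remain.
Put 75 ft³ in storage unit 5; 25 ft³ remain.
Put 19 ft³ in storage unit 5; 6 ft³ remain.
Put 17 ft³ in storage unit 4; 0 ft³ remain.
Put 42 ft³ in storage unit 6; 58 ft³ remain.
Put 65 ft³ in storage unit 7; 35 ft³ remain.
Put 28 ft³ in storage unit 6; 30 ft³ remain.
Put 93 ft³ in storage unit 8; 7 ft³ remain.
Put 11 ft³ in storage unit 2; 5 ft³ remain.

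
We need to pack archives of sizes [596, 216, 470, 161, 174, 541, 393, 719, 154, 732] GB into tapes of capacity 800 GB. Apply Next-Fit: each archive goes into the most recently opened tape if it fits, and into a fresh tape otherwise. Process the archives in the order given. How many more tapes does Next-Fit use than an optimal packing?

Next-Fit: [596] [216,470] [161,174] [541] [393] [719] [154] [732] → 8 tapes.
Total size 4156 GB; any packing needs at least ⌈4156/800⌉ = 6 tapes.
An optimal packing achieves that bound: [732] [719] [596,174] [541,216] [470,161,154] [393] → 6 tapes.
Excess: 8 − 6 = 2.

2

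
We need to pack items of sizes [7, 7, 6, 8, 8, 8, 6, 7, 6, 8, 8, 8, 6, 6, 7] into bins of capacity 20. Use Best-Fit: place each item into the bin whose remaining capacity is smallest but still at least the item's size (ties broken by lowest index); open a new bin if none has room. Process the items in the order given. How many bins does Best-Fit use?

6

Put 7 in bin 1; 13 remain.
Put 7 in bin 1; 6 remain.
Put 6 in bin 1; 0 remain.
Put 8 in bin 2; 12 remain.
Put 8 in bin 2; 4 remain.
Put 8 in bin 3; 12 remain.
Put 6 in bin 3; 6 remain.
Put 7 in bin 4; 13 remain.
Put 6 in bin 3; 0 remain.
Put 8 in bin 4; 5 remain.
Put 8 in bin 5; 12 remain.
Put 8 in bin 5; 4 remain.
Put 6 in bin 6; 14 remain.
Put 6 in bin 6; 8 remain.
Put 7 in bin 6; 1 remain.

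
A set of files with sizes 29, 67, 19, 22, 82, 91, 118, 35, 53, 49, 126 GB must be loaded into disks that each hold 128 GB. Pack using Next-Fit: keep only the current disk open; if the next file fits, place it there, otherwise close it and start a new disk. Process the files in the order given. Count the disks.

7 disks

Put 29 GB in disk 1; 99 GB remain.
Put 67 GB in disk 1; 32 GB remain.
Put 19 GB in disk 1; 13 GB remain.
Put 22 GB in disk 2; 106 GB remain.
Put 82 GB in disk 2; 24 GB remain.
Put 91 GB in disk 3; 37 GB remain.
Put 118 GB in disk 4; 10 GB remain.
Put 35 GB in disk 5; 93 GB remain.
Put 53 GB in disk 5; 40 GB remain.
Put 49 GB in disk 6; 79 GB remain.
Put 126 GB in disk 7; 2 GB remain.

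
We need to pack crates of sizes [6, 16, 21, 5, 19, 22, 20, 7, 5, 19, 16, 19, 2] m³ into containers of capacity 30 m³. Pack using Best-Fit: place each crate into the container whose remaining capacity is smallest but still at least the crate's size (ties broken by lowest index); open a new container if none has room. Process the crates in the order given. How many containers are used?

8 containers

6 m³ → container 1 (remaining 24 m³)
16 m³ → container 1 (remaining 8 m³)
21 m³ → container 2 (remaining 9 m³)
5 m³ → container 1 (remaining 3 m³)
19 m³ → container 3 (remaining 11 m³)
22 m³ → container 4 (remaining 8 m³)
20 m³ → container 5 (remaining 10 m³)
7 m³ → container 4 (remaining 1 m³)
5 m³ → container 2 (remaining 4 m³)
19 m³ → container 6 (remaining 11 m³)
16 m³ → container 7 (remaining 14 m³)
19 m³ → container 8 (remaining 11 m³)
2 m³ → container 1 (remaining 1 m³)
Final containers: [6,16,5,2] [21,5] [19] [22,7] [20] [19] [16] [19].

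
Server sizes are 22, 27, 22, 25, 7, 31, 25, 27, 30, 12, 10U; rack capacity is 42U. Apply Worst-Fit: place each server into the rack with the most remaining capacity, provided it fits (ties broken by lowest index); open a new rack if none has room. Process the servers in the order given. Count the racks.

8 racks

rack 1: place 22U, 20U left
rack 2: place 27U, 15U left
rack 3: place 22U, 20U left
rack 4: place 25U, 17U left
rack 1: place 7U, 13U left
rack 5: place 31U, 11U left
rack 6: place 25U, 17U left
rack 7: place 27U, 15U left
rack 8: place 30U, 12U left
rack 3: place 12U, 8U left
rack 4: place 10U, 7U left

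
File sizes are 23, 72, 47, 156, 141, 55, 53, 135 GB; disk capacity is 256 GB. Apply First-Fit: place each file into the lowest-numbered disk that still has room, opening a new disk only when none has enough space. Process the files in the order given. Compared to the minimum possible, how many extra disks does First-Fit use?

1

First-Fit: [23,72,47,55,53] [156] [141] [135] → 4 disks.
Total size 682 GB; any packing needs at least ⌈682/256⌉ = 3 disks.
An optimal packing achieves that bound: [156,72,23] [141,55,53] [135,47] → 3 disks.
Excess: 4 − 3 = 1.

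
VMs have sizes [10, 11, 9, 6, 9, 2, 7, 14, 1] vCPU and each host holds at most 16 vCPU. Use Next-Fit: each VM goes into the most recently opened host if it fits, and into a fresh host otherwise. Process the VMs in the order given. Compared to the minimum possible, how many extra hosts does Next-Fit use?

Next-Fit: [10] [11] [9,6] [9,2] [7] [14,1] → 6 hosts.
Total size 69 vCPU; any packing needs at least ⌈69/16⌉ = 5 hosts.
An optimal packing achieves that bound: [14,2] [11,1] [10,6] [9,7] [9] → 5 hosts.
Excess: 6 − 5 = 1.

1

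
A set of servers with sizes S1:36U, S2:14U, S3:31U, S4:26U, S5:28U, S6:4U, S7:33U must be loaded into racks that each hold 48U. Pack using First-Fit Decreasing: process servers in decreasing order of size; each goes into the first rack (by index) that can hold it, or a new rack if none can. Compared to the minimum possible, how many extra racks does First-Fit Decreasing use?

First-Fit Decreasing: [36,4] [33,14] [31] [28] [26] → 5 racks.
5 servers exceed 24U (half the capacity), and no two of those can share a rack, so at least 5 racks are needed.
So 5 is already optimal.

0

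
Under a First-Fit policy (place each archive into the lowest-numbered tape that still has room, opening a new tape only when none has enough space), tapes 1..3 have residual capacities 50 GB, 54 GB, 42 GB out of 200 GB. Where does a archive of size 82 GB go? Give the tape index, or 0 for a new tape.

No tape has ≥ 82 GB free, so a new tape is opened.

0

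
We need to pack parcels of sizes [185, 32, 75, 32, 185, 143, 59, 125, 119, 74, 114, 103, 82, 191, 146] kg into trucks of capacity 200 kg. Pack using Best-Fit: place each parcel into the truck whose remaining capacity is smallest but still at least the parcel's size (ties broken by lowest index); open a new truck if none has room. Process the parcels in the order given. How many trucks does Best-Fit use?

10

185 kg → truck 1 (remaining 15 kg)
32 kg → truck 2 (remaining 168 kg)
75 kg → truck 2 (remaining 93 kg)
32 kg → truck 2 (remaining 61 kg)
185 kg → truck 3 (remaining 15 kg)
143 kg → truck 4 (remaining 57 kg)
59 kg → truck 2 (remaining 2 kg)
125 kg → truck 5 (remaining 75 kg)
119 kg → truck 6 (remaining 81 kg)
74 kg → truck 5 (remaining 1 kg)
114 kg → truck 7 (remaining 86 kg)
103 kg → truck 8 (remaining 97 kg)
82 kg → truck 7 (remaining 4 kg)
191 kg → truck 9 (remaining 9 kg)
146 kg → truck 10 (remaining 54 kg)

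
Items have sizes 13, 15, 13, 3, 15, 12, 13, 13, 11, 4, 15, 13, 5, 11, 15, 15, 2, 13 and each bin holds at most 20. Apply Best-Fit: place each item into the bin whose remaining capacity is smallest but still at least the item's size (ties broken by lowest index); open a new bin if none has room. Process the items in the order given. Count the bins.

13 → bin 1 (remaining 7)
15 → bin 2 (remaining 5)
13 → bin 3 (remaining 7)
3 → bin 2 (remaining 2)
15 → bin 4 (remaining 5)
12 → bin 5 (remaining 8)
13 → bin 6 (remaining 7)
13 → bin 7 (remaining 7)
11 → bin 8 (remaining 9)
4 → bin 4 (remaining 1)
15 → bin 9 (remaining 5)
13 → bin 10 (remaining 7)
5 → bin 9 (remaining 0)
11 → bin 11 (remaining 9)
15 → bin 12 (remaining 5)
15 → bin 13 (remaining 5)
2 → bin 2 (remaining 0)
13 → bin 14 (remaining 7)
Final bins: [13] [15,3,2] [13] [15,4] [12] [13] [13] [11] [15,5] [13] [11] [15] [15] [13].

14 bins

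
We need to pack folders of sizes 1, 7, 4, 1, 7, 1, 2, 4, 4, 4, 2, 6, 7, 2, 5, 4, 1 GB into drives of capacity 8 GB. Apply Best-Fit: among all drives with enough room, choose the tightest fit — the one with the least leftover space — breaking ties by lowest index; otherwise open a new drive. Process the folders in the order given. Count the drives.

9 drives

Put 1 GB in drive 1; 7 GB remain.
Put 7 GB in drive 1; 0 GB remain.
Put 4 GB in drive 2; 4 GB remain.
Put 1 GB in drive 2; 3 GB remain.
Put 7 GB in drive 3; 1 GB remain.
Put 1 GB in drive 3; 0 GB remain.
Put 2 GB in drive 2; 1 GB remain.
Put 4 GB in drive 4; 4 GB remain.
Put 4 GB in drive 4; 0 GB remain.
Put 4 GB in drive 5; 4 GB remain.
Put 2 GB in drive 5; 2 GB remain.
Put 6 GB in drive 6; 2 GB remain.
Put 7 GB in drive 7; 1 GB remain.
Put 2 GB in drive 5; 0 GB remain.
Put 5 GB in drive 8; 3 GB remain.
Put 4 GB in drive 9; 4 GB remain.
Put 1 GB in drive 2; 0 GB remain.
Final drives: [1,7] [4,1,2,1] [7,1] [4,4] [4,2,2] [6] [7] [5] [4].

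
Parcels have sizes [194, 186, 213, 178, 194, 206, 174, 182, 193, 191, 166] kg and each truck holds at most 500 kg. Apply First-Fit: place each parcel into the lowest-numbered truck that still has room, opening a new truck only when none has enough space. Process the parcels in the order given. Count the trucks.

Put 194 kg in truck 1; 306 kg remain.
Put 186 kg in truck 1; 120 kg remain.
Put 213 kg in truck 2; 287 kg remain.
Put 178 kg in truck 2; 109 kg remain.
Put 194 kg in truck 3; 306 kg remain.
Put 206 kg in truck 3; 100 kg remain.
Put 174 kg in truck 4; 326 kg remain.
Put 182 kg in truck 4; 144 kg remain.
Put 193 kg in truck 5; 307 kg remain.
Put 191 kg in truck 5; 116 kg remain.
Put 166 kg in truck 6; 334 kg remain.
Final trucks: [194,186] [213,178] [194,206] [174,182] [193,191] [166].

6 trucks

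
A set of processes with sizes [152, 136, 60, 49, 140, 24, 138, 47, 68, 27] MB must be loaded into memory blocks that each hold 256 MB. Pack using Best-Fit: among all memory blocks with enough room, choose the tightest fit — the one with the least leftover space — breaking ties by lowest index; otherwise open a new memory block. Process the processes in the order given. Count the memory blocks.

4

152 MB → memory block 1 (remaining 104 MB)
136 MB → memory block 2 (remaining 120 MB)
60 MB → memory block 1 (remaining 44 MB)
49 MB → memory block 2 (remaining 71 MB)
140 MB → memory block 3 (remaining 116 MB)
24 MB → memory block 1 (remaining 20 MB)
138 MB → memory block 4 (remaining 118 MB)
47 MB → memory block 2 (remaining 24 MB)
68 MB → memory block 3 (remaining 48 MB)
27 MB → memory block 3 (remaining 21 MB)
Final memory blocks: [152,60,24] [136,49,47] [140,68,27] [138].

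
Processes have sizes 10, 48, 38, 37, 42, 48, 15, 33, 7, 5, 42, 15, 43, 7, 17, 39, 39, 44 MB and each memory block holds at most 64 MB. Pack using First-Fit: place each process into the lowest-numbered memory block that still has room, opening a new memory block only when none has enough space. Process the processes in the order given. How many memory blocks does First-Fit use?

11 memory blocks

Put 10 MB in memory block 1; 54 MB remain.
Put 48 MB in memory block 1; 6 MB remain.
Put 38 MB in memory block 2; 26 MB remain.
Put 37 MB in memory block 3; 27 MB remain.
Put 42 MB in memory block 4; 22 MB remain.
Put 48 MB in memory block 5; 16 MB remain.
Put 15 MB in memory block 2; 11 MB remain.
Put 33 MB in memory block 6; 31 MB remain.
Put 7 MB in memory block 2; 4 MB remain.
Put 5 MB in memory block 1; 1 MB remain.
Put 42 MB in memory block 7; 22 MB remain.
Put 15 MB in memory block 3; 12 MB remain.
Put 43 MB in memory block 8; 21 MB remain.
Put 7 MB in memory block 3; 5 MB remain.
Put 17 MB in memory block 4; 5 MB remain.
Put 39 MB in memory block 9; 25 MB remain.
Put 39 MB in memory block 10; 25 MB remain.
Put 44 MB in memory block 11; 20 MB remain.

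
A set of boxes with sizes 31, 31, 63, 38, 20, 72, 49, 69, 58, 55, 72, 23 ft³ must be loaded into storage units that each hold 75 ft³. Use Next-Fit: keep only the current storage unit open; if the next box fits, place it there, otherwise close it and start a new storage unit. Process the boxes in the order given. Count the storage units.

10

Put 31 ft³ in storage unit 1; 44 ft³ remain.
Put 31 ft³ in storage unit 1; 13 ft³ remain.
Put 63 ft³ in storage unit 2; 12 ft³ remain.
Put 38 ft³ in storage unit 3; 37 ft³ remain.
Put 20 ft³ in storage unit 3; 17 ft³ remain.
Put 72 ft³ in storage unit 4; 3 ft³ remain.
Put 49 ft³ in storage unit 5; 26 ft³ remain.
Put 69 ft³ in storage unit 6; 6 ft³ remain.
Put 58 ft³ in storage unit 7; 17 ft³ remain.
Put 55 ft³ in storage unit 8; 20 ft³ remain.
Put 72 ft³ in storage unit 9; 3 ft³ remain.
Put 23 ft³ in storage unit 10; 52 ft³ remain.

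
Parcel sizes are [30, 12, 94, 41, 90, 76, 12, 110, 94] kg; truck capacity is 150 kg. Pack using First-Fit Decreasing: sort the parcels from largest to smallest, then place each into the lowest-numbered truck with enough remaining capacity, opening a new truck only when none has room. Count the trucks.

5 trucks

Sorted descending: 110, 94, 94, 90, 76, 41, 30, 12, 12.
Put 110 kg in truck 1; 40 kg remain.
Put 94 kg in truck 2; 56 kg remain.
Put 94 kg in truck 3; 56 kg remain.
Put 90 kg in truck 4; 60 kg remain.
Put 76 kg in truck 5; 74 kg remain.
Put 41 kg in truck 2; 15 kg remain.
Put 30 kg in truck 1; 10 kg remain.
Put 12 kg in truck 2; 3 kg remain.
Put 12 kg in truck 3; 44 kg remain.
Final trucks: [110,30] [94,41,12] [94,12] [90] [76].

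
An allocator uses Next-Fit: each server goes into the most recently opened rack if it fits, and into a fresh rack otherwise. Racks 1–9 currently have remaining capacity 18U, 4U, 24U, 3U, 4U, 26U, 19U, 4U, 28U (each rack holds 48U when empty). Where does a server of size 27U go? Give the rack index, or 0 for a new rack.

9

Next-Fit only looks at rack 9, which has 28U free.
27U fits there.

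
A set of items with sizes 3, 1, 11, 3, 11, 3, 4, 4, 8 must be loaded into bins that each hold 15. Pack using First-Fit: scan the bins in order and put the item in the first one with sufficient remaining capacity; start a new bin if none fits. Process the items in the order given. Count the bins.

4 bins

bin 1: place 3, 12 left
bin 1: place 1, 11 left
bin 1: place 11, 0 left
bin 2: place 3, 12 left
bin 2: place 11, 1 left
bin 3: place 3, 12 left
bin 3: place 4, 8 left
bin 3: place 4, 4 left
bin 4: place 8, 7 left
Final bins: [3,1,11] [3,11] [3,4,4] [8].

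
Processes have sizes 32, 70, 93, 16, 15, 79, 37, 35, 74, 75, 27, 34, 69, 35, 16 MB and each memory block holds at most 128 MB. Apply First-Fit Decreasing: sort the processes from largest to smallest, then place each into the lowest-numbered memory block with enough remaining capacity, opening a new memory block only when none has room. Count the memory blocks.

6 memory blocks

Sorted descending: 93, 79, 75, 74, 70, 69, 37, 35, 35, 34, 32, 27, 16, 16, 15.
93 MB → memory block 1 (remaining 35 MB)
79 MB → memory block 2 (remaining 49 MB)
75 MB → memory block 3 (remaining 53 MB)
74 MB → memory block 4 (remaining 54 MB)
70 MB → memory block 5 (remaining 58 MB)
69 MB → memory block 6 (remaining 59 MB)
37 MB → memory block 2 (remaining 12 MB)
35 MB → memory block 1 (remaining 0 MB)
35 MB → memory block 3 (remaining 18 MB)
34 MB → memory block 4 (remaining 20 MB)
32 MB → memory block 5 (remaining 26 MB)
27 MB → memory block 6 (remaining 32 MB)
16 MB → memory block 3 (remaining 2 MB)
16 MB → memory block 4 (remaining 4 MB)
15 MB → memory block 5 (remaining 11 MB)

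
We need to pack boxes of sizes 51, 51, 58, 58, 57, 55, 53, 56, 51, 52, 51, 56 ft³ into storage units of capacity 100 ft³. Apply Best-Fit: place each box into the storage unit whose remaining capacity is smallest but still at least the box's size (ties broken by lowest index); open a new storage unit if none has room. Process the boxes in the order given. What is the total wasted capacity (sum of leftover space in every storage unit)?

51 ft³ → storage unit 1 (remaining 49 ft³)
51 ft³ → storage unit 2 (remaining 49 ft³)
58 ft³ → storage unit 3 (remaining 42 ft³)
58 ft³ → storage unit 4 (remaining 42 ft³)
57 ft³ → storage unit 5 (remaining 43 ft³)
55 ft³ → storage unit 6 (remaining 45 ft³)
53 ft³ → storage unit 7 (remaining 47 ft³)
56 ft³ → storage unit 8 (remaining 44 ft³)
51 ft³ → storage unit 9 (remaining 49 ft³)
52 ft³ → storage unit 10 (remaining 48 ft³)
51 ft³ → storage unit 11 (remaining 49 ft³)
56 ft³ → storage unit 12 (remaining 44 ft³)
12 storage units × 100 ft³ = 1200 ft³; used 649 ft³; unused 551 ft³.

551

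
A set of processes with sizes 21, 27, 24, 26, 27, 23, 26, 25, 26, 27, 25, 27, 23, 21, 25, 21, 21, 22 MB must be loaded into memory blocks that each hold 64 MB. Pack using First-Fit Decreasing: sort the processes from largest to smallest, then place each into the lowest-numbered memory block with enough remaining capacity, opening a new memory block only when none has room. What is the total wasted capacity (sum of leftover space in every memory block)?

Sorted descending: 27, 27, 27, 27, 26, 26, 26, 25, 25, 25, 24, 23, 23, 22, 21, 21, 21, 21.
Put 27 MB in memory block 1; 37 MB remain.
Put 27 MB in memory block 1; 10 MB remain.
Put 27 MB in memory block 2; 37 MB remain.
Put 27 MB in memory block 2; 10 MB remain.
Put 26 MB in memory block 3; 38 MB remain.
Put 26 MB in memory block 3; 12 MB remain.
Put 26 MB in memory block 4; 38 MB remain.
Put 25 MB in memory block 4; 13 MB remain.
Put 25 MB in memory block 5; 39 MB remain.
Put 25 MB in memory block 5; 14 MB remain.
Put 24 MB in memory block 6; 40 MB remain.
Put 23 MB in memory block 6; 17 MB remain.
Put 23 MB in memory block 7; 41 MB remain.
Put 22 MB in memory block 7; 19 MB remain.
Put 21 MB in memory block 8; 43 MB remain.
Put 21 MB in memory block 8; 22 MB remain.
Put 21 MB in memory block 8; 1 MB remain.
Put 21 MB in memory block 9; 43 MB remain.
9 memory blocks × 64 MB = 576 MB; used 437 MB; unused 139 MB.

139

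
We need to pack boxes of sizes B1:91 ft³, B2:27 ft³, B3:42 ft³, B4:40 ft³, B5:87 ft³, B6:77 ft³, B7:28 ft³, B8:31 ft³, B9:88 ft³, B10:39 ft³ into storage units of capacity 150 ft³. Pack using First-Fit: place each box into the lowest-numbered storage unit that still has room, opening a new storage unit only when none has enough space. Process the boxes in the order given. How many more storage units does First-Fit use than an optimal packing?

First-Fit: [91,27,28] [42,40,31] [87,39] [77] [88] → 5 storage units.
Total size 550 ft³; any packing needs at least ⌈550/150⌉ = 4 storage units.
An optimal packing achieves that bound: [91,42] [88,40] [87,31,28] [77,39,27] → 4 storage units.
Excess: 5 − 4 = 1.

1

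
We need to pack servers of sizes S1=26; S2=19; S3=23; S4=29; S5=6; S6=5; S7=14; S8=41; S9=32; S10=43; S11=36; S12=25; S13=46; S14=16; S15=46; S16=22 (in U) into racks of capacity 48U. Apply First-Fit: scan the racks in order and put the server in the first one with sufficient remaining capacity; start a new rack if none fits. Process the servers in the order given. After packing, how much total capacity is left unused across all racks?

51

Put S1 (26U) in rack 1; 22U remain.
Put S2 (19U) in rack 1; 3U remain.
Put S3 (23U) in rack 2; 25U remain.
Put S4 (29U) in rack 3; 19U remain.
Put S5 (6U) in rack 2; 19U remain.
Put S6 (5U) in rack 2; 14U remain.
Put S7 (14U) in rack 2; 0U remain.
Put S8 (41U) in rack 4; 7U remain.
Put S9 (32U) in rack 5; 16U remain.
Put S10 (43U) in rack 6; 5U remain.
Put S11 (36U) in rack 7; 12U remain.
Put S12 (25U) in rack 8; 23U remain.
Put S13 (46U) in rack 9; 2U remain.
Put S14 (16U) in rack 3; 3U remain.
Put S15 (46U) in rack 10; 2U remain.
Put S16 (22U) in rack 8; 1U remain.
10 racks × 48U = 480U; used 429U; unused 51U.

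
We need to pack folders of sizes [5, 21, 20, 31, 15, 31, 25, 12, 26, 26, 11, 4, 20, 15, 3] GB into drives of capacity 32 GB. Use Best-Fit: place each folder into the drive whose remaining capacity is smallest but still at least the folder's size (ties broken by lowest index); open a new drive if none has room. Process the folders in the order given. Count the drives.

10

Put 5 GB in drive 1; 27 GB remain.
Put 21 GB in drive 1; 6 GB remain.
Put 20 GB in drive 2; 12 GB remain.
Put 31 GB in drive 3; 1 GB remain.
Put 15 GB in drive 4; 17 GB remain.
Put 31 GB in drive 5; 1 GB remain.
Put 25 GB in drive 6; 7 GB remain.
Put 12 GB in drive 2; 0 GB remain.
Put 26 GB in drive 7; 6 GB remain.
Put 26 GB in drive 8; 6 GB remain.
Put 11 GB in drive 4; 6 GB remain.
Put 4 GB in drive 1; 2 GB remain.
Put 20 GB in drive 9; 12 GB remain.
Put 15 GB in drive 10; 17 GB remain.
Put 3 GB in drive 4; 3 GB remain.
Final drives: [5,21,4] [20,12] [31] [15,11,3] [31] [25] [26] [26] [20] [15].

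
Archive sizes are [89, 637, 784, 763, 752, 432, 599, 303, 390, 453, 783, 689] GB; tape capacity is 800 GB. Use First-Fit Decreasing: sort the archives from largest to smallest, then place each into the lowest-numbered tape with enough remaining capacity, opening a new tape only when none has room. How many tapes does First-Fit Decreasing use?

Sorted descending: 784, 783, 763, 752, 689, 637, 599, 453, 432, 390, 303, 89.
tape 1: place 784 GB, 16 GB left
tape 2: place 783 GB, 17 GB left
tape 3: place 763 GB, 37 GB left
tape 4: place 752 GB, 48 GB left
tape 5: place 689 GB, 111 GB left
tape 6: place 637 GB, 163 GB left
tape 7: place 599 GB, 201 GB left
tape 8: place 453 GB, 347 GB left
tape 9: place 432 GB, 368 GB left
tape 10: place 390 GB, 410 GB left
tape 8: place 303 GB, 44 GB left
tape 5: place 89 GB, 22 GB left

10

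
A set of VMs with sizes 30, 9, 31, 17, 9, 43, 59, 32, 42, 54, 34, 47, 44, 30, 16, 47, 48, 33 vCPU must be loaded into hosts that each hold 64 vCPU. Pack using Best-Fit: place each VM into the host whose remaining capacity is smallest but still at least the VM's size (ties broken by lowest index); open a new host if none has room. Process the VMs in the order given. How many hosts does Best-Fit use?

13

host 1: place 30 vCPU, 34 vCPU left
host 1: place 9 vCPU, 25 vCPU left
host 2: place 31 vCPU, 33 vCPU left
host 1: place 17 vCPU, 8 vCPU left
host 2: place 9 vCPU, 24 vCPU left
host 3: place 43 vCPU, 21 vCPU left
host 4: place 59 vCPU, 5 vCPU left
host 5: place 32 vCPU, 32 vCPU left
host 6: place 42 vCPU, 22 vCPU left
host 7: place 54 vCPU, 10 vCPU left
host 8: place 34 vCPU, 30 vCPU left
host 9: place 47 vCPU, 17 vCPU left
host 10: place 44 vCPU, 20 vCPU left
host 8: place 30 vCPU, 0 vCPU left
host 9: place 16 vCPU, 1 vCPU left
host 11: place 47 vCPU, 17 vCPU left
host 12: place 48 vCPU, 16 vCPU left
host 13: place 33 vCPU, 31 vCPU left
Final hosts: [30,9,17] [31,9] [43] [59] [32] [42] [54] [34,30] [47,16] [44] [47] [48] [33].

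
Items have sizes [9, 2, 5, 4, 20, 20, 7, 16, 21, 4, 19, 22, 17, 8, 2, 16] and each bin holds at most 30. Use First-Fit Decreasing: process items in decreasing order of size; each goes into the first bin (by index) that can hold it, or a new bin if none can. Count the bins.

8 bins

Sorted descending: 22, 21, 20, 20, 19, 17, 16, 16, 9, 8, 7, 5, 4, 4, 2, 2.
22 → bin 1 (remaining 8)
21 → bin 2 (remaining 9)
20 → bin 3 (remaining 10)
20 → bin 4 (remaining 10)
19 → bin 5 (remaining 11)
17 → bin 6 (remaining 13)
16 → bin 7 (remaining 14)
16 → bin 8 (remaining 14)
9 → bin 2 (remaining 0)
8 → bin 1 (remaining 0)
7 → bin 3 (remaining 3)
5 → bin 4 (remaining 5)
4 → bin 4 (remaining 1)
4 → bin 5 (remaining 7)
2 → bin 3 (remaining 1)
2 → bin 5 (remaining 5)
Final bins: [22,8] [21,9] [20,7,2] [20,5,4] [19,4,2] [17] [16] [16].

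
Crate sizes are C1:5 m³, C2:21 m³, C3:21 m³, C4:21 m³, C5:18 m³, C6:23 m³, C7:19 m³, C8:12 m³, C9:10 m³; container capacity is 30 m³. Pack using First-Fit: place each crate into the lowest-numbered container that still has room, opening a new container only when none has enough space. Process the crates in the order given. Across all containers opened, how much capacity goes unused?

C1 (5 m³) → container 1 (remaining 25 m³)
C2 (21 m³) → container 1 (remaining 4 m³)
C3 (21 m³) → container 2 (remaining 9 m³)
C4 (21 m³) → container 3 (remaining 9 m³)
C5 (18 m³) → container 4 (remaining 12 m³)
C6 (23 m³) → container 5 (remaining 7 m³)
C7 (19 m³) → container 6 (remaining 11 m³)
C8 (12 m³) → container 4 (remaining 0 m³)
C9 (10 m³) → container 6 (remaining 1 m³)
6 containers × 30 m³ = 180 m³; used 150 m³; unused 30 m³.

30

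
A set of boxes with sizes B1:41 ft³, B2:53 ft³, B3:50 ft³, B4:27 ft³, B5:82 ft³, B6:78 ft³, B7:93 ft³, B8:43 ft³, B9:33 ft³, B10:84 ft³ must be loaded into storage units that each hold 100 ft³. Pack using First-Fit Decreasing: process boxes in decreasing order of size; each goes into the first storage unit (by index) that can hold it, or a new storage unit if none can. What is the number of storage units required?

7 storage units

Sorted descending: 93, 84, 82, 78, 53, 50, 43, 41, 33, 27.
storage unit 1: place 93 ft³, 7 ft³ left
storage unit 2: place 84 ft³, 16 ft³ left
storage unit 3: place 82 ft³, 18 ft³ left
storage unit 4: place 78 ft³, 22 ft³ left
storage unit 5: place 53 ft³, 47 ft³ left
storage unit 6: place 50 ft³, 50 ft³ left
storage unit 5: place 43 ft³, 4 ft³ left
storage unit 6: place 41 ft³, 9 ft³ left
storage unit 7: place 33 ft³, 67 ft³ left
storage unit 7: place 27 ft³, 40 ft³ left
Final storage units: [93] [84] [82] [78] [53,43] [50,41] [33,27].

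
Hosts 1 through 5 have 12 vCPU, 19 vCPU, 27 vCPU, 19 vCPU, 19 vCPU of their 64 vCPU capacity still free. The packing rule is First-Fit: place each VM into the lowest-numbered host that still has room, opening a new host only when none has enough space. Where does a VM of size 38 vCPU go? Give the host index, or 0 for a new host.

No host has ≥ 38 vCPU free, so a new host is opened.

0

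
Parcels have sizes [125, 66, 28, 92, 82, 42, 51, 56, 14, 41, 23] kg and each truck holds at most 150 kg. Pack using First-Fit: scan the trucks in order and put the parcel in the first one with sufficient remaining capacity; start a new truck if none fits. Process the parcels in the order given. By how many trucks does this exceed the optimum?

First-Fit: [125,14] [66,28,42] [92,51] [82,56] [41,23] → 5 trucks.
Total size 620 kg; any packing needs at least ⌈620/150⌉ = 5 trucks.
So 5 is already optimal.

0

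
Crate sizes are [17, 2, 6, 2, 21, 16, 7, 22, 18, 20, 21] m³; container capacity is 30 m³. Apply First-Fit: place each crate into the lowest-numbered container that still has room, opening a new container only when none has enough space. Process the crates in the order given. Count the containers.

17 m³ → container 1 (remaining 13 m³)
2 m³ → container 1 (remaining 11 m³)
6 m³ → container 1 (remaining 5 m³)
2 m³ → container 1 (remaining 3 m³)
21 m³ → container 2 (remaining 9 m³)
16 m³ → container 3 (remaining 14 m³)
7 m³ → container 2 (remaining 2 m³)
22 m³ → container 4 (remaining 8 m³)
18 m³ → container 5 (remaining 12 m³)
20 m³ → container 6 (remaining 10 m³)
21 m³ → container 7 (remaining 9 m³)

7 containers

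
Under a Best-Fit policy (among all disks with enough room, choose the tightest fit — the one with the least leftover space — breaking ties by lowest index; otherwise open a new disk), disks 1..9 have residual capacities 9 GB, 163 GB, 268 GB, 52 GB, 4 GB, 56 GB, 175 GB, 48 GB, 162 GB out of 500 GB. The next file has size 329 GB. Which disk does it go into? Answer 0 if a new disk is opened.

No disk has ≥ 329 GB free, so a new disk is opened.

0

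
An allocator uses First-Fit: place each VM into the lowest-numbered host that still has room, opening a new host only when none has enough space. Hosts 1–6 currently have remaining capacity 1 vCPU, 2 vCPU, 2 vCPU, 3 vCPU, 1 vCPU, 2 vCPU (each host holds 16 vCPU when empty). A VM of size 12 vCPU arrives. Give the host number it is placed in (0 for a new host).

0

No host has ≥ 12 vCPU free, so a new host is opened.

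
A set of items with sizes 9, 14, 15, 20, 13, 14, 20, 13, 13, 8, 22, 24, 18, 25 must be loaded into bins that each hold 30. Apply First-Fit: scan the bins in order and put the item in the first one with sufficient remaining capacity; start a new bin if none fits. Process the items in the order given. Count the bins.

9 → bin 1 (remaining 21)
14 → bin 1 (remaining 7)
15 → bin 2 (remaining 15)
20 → bin 3 (remaining 10)
13 → bin 2 (remaining 2)
14 → bin 4 (remaining 16)
20 → bin 5 (remaining 10)
13 → bin 4 (remaining 3)
13 → bin 6 (remaining 17)
8 → bin 3 (remaining 2)
22 → bin 7 (remaining 8)
24 → bin 8 (remaining 6)
18 → bin 9 (remaining 12)
25 → bin 10 (remaining 5)

10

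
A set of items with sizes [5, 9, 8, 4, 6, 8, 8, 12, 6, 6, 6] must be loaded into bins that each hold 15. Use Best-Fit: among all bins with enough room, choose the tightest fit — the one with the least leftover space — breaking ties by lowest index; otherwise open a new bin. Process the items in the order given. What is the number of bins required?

Put 5 in bin 1; 10 remain.
Put 9 in bin 1; 1 remain.
Put 8 in bin 2; 7 remain.
Put 4 in bin 2; 3 remain.
Put 6 in bin 3; 9 remain.
Put 8 in bin 3; 1 remain.
Put 8 in bin 4; 7 remain.
Put 12 in bin 5; 3 remain.
Put 6 in bin 4; 1 remain.
Put 6 in bin 6; 9 remain.
Put 6 in bin 6; 3 remain.

6 bins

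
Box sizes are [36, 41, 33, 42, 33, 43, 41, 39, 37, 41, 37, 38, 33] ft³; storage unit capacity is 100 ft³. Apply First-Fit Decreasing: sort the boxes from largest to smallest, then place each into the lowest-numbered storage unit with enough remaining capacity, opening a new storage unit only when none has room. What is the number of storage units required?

Sorted descending: 43, 42, 41, 41, 41, 39, 38, 37, 37, 36, 33, 33, 33.
storage unit 1: place 43 ft³, 57 ft³ left
storage unit 1: place 42 ft³, 15 ft³ left
storage unit 2: place 41 ft³, 59 ft³ left
storage unit 2: place 41 ft³, 18 ft³ left
storage unit 3: place 41 ft³, 59 ft³ left
storage unit 3: place 39 ft³, 20 ft³ left
storage unit 4: place 38 ft³, 62 ft³ left
storage unit 4: place 37 ft³, 25 ft³ left
storage unit 5: place 37 ft³, 63 ft³ left
storage unit 5: place 36 ft³, 27 ft³ left
storage unit 6: place 33 ft³, 67 ft³ left
storage unit 6: place 33 ft³, 34 ft³ left
storage unit 6: place 33 ft³, 1 ft³ left

6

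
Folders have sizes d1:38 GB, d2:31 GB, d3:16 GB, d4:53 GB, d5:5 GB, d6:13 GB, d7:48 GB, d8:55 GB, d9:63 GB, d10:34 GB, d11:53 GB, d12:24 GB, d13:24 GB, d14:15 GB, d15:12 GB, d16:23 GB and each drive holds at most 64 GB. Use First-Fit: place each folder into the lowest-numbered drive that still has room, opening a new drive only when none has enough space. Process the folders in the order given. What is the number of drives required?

drive 1: place d1 (38 GB), 26 GB left
drive 2: place d2 (31 GB), 33 GB left
drive 1: place d3 (16 GB), 10 GB left
drive 3: place d4 (53 GB), 11 GB left
drive 1: place d5 (5 GB), 5 GB left
drive 2: place d6 (13 GB), 20 GB left
drive 4: place d7 (48 GB), 16 GB left
drive 5: place d8 (55 GB), 9 GB left
drive 6: place d9 (63 GB), 1 GB left
drive 7: place d10 (34 GB), 30 GB left
drive 8: place d11 (53 GB), 11 GB left
drive 7: place d12 (24 GB), 6 GB left
drive 9: place d13 (24 GB), 40 GB left
drive 2: place d14 (15 GB), 5 GB left
drive 4: place d15 (12 GB), 4 GB left
drive 9: place d16 (23 GB), 17 GB left

9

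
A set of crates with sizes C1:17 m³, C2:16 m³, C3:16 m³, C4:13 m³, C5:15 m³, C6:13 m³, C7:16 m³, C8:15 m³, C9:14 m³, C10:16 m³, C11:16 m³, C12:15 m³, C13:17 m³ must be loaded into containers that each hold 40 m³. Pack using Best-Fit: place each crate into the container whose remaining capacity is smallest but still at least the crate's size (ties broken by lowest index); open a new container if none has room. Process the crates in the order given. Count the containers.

7 containers

Put C1 (17 m³) in container 1; 23 m³ remain.
Put C2 (16 m³) in container 1; 7 m³ remain.
Put C3 (16 m³) in container 2; 24 m³ remain.
Put C4 (13 m³) in container 2; 11 m³ remain.
Put C5 (15 m³) in container 3; 25 m³ remain.
Put C6 (13 m³) in container 3; 12 m³ remain.
Put C7 (16 m³) in container 4; 24 m³ remain.
Put C8 (15 m³) in container 4; 9 m³ remain.
Put C9 (14 m³) in container 5; 26 m³ remain.
Put C10 (16 m³) in container 5; 10 m³ remain.
Put C11 (16 m³) in container 6; 24 m³ remain.
Put C12 (15 m³) in container 6; 9 m³ remain.
Put C13 (17 m³) in container 7; 23 m³ remain.
Final containers: [17,16] [16,13] [15,13] [16,15] [14,16] [16,15] [17].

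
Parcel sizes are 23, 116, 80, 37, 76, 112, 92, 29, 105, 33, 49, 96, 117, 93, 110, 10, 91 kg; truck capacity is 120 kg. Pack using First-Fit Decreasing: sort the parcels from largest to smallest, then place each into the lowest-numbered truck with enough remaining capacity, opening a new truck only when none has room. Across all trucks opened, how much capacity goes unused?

171

Sorted descending: 117, 116, 112, 110, 105, 96, 93, 92, 91, 80, 76, 49, 37, 33, 29, 23, 10.
Put 117 kg in truck 1; 3 kg remain.
Put 116 kg in truck 2; 4 kg remain.
Put 112 kg in truck 3; 8 kg remain.
Put 110 kg in truck 4; 10 kg remain.
Put 105 kg in truck 5; 15 kg remain.
Put 96 kg in truck 6; 24 kg remain.
Put 93 kg in truck 7; 27 kg remain.
Put 92 kg in truck 8; 28 kg remain.
Put 91 kg in truck 9; 29 kg remain.
Put 80 kg in truck 10; 40 kg remain.
Put 76 kg in truck 11; 44 kg remain.
Put 49 kg in truck 12; 71 kg remain.
Put 37 kg in truck 10; 3 kg remain.
Put 33 kg in truck 11; 11 kg remain.
Put 29 kg in truck 9; 0 kg remain.
Put 23 kg in truck 6; 1 kg remain.
Put 10 kg in truck 4; 0 kg remain.
12 trucks × 120 kg = 1440 kg; used 1269 kg; unused 171 kg.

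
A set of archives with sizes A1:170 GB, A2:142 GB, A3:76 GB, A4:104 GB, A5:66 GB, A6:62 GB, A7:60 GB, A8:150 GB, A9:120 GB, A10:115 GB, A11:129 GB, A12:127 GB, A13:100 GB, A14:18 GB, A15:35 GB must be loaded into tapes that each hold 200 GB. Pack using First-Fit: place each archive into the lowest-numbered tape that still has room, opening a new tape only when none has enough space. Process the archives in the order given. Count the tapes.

10 tapes

Put A1 (170 GB) in tape 1; 30 GB remain.
Put A2 (142 GB) in tape 2; 58 GB remain.
Put A3 (76 GB) in tape 3; 124 GB remain.
Put A4 (104 GB) in tape 3; 20 GB remain.
Put A5 (66 GB) in tape 4; 134 GB remain.
Put A6 (62 GB) in tape 4; 72 GB remain.
Put A7 (60 GB) in tape 4; 12 GB remain.
Put A8 (150 GB) in tape 5; 50 GB remain.
Put A9 (120 GB) in tape 6; 80 GB remain.
Put A10 (115 GB) in tape 7; 85 GB remain.
Put A11 (129 GB) in tape 8; 71 GB remain.
Put A12 (127 GB) in tape 9; 73 GB remain.
Put A13 (100 GB) in tape 10; 100 GB remain.
Put A14 (18 GB) in tape 1; 12 GB remain.
Put A15 (35 GB) in tape 2; 23 GB remain.
Final tapes: [170,18] [142,35] [76,104] [66,62,60] [150] [120] [115] [129] [127] [100].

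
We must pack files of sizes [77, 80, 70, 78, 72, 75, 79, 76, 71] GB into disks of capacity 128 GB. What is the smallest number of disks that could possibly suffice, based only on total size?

Total size = 77 + 80 + 70 + 78 + 72 + 75 + 79 + 76 + 71 = 678 GB.
⌈678 / 128⌉ = 6.

6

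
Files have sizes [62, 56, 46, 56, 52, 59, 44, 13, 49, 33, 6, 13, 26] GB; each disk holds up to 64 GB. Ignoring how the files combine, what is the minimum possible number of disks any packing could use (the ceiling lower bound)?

Total size = 62 + 56 + 46 + 56 + 52 + 59 + 44 + 13 + 49 + 33 + 6 + 13 + 26 = 515 GB.
⌈515 / 64⌉ = 9.

9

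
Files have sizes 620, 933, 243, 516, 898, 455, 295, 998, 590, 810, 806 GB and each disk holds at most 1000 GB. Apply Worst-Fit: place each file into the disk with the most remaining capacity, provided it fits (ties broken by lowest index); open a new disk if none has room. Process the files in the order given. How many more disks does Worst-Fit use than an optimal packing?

0

Worst-Fit: [620,243] [933] [516,455] [898] [295,590] [998] [810] [806] → 8 disks.
Total size 7164 GB; any packing needs at least ⌈7164/1000⌉ = 8 disks.
So 8 is already optimal.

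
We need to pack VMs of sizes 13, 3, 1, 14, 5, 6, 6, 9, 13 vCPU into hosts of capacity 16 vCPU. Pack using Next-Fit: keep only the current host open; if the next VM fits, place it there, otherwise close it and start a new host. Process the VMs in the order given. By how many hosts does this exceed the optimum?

0

Next-Fit: [13,3] [1,14] [5,6] [6,9] [13] → 5 hosts.
Total size 70 vCPU; any packing needs at least ⌈70/16⌉ = 5 hosts.
So 5 is already optimal.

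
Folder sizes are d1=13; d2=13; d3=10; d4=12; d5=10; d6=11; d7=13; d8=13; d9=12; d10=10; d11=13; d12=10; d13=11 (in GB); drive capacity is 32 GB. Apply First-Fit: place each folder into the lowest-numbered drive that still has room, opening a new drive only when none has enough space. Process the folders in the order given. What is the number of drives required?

6

drive 1: place d1 (13 GB), 19 GB left
drive 1: place d2 (13 GB), 6 GB left
drive 2: place d3 (10 GB), 22 GB left
drive 2: place d4 (12 GB), 10 GB left
drive 2: place d5 (10 GB), 0 GB left
drive 3: place d6 (11 GB), 21 GB left
drive 3: place d7 (13 GB), 8 GB left
drive 4: place d8 (13 GB), 19 GB left
drive 4: place d9 (12 GB), 7 GB left
drive 5: place d10 (10 GB), 22 GB left
drive 5: place d11 (13 GB), 9 GB left
drive 6: place d12 (10 GB), 22 GB left
drive 6: place d13 (11 GB), 11 GB left
Final drives: [13,13] [10,12,10] [11,13] [13,12] [10,13] [10,11].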